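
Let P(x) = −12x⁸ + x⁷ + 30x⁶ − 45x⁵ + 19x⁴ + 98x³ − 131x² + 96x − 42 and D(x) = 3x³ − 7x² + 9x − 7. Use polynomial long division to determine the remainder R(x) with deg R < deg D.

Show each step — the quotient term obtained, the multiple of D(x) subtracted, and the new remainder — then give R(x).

Step 1: lead(−12x⁸ + x⁷ + 30x⁶ − 45x⁵ + 19x⁴ + 98x³ − 131x² + 96x − 42) ÷ lead(D) = −12x⁸ ÷ 3x³ = −4x⁵. Subtract (−4x⁵)·D = −12x⁸ + 28x⁷ − 36x⁶ + 28x⁵. Remainder: −27x⁷ + 66x⁶ − 73x⁵ + 19x⁴ + 98x³ − 131x² + 96x − 42.
Step 2: lead(−27x⁷ + 66x⁶ − 73x⁵ + 19x⁴ + 98x³ − 131x² + 96x − 42) ÷ lead(D) = −27x⁷ ÷ 3x³ = −9x⁴. Subtract (−9x⁴)·D = −27x⁷ + 63x⁶ − 81x⁵ + 63x⁴. Remainder: 3x⁶ + 8x⁵ − 44x⁴ + 98x³ − 131x² + 96x − 42.
Step 3: lead(3x⁶ + 8x⁵ − 44x⁴ + 98x³ − 131x² + 96x − 42) ÷ lead(D) = 3x⁶ ÷ 3x³ = x³. Subtract (x³)·D = 3x⁶ − 7x⁵ + 9x⁴ − 7x³. Remainder: 15x⁵ − 53x⁴ + 105x³ − 131x² + 96x − 42.
Step 4: lead(15x⁵ − 53x⁴ + 105x³ − 131x² + 96x − 42) ÷ lead(D) = 15x⁵ ÷ 3x³ = 5x². Subtract (5x²)·D = 15x⁵ − 35x⁴ + 45x³ − 35x². Remainder: −18x⁴ + 60x³ − 96x² + 96x − 42.
Step 5: lead(−18x⁴ + 60x³ − 96x² + 96x − 42) ÷ lead(D) = −18x⁴ ÷ 3x³ = −6x. Subtract (−6x)·D = −18x⁴ + 42x³ − 54x² + 42x. Remainder: 18x³ − 42x² + 54x − 42.
Step 6: lead(18x³ − 42x² + 54x − 42) ÷ lead(D) = 18x³ ÷ 3x³ = 6. Subtract (6)·D = 18x³ − 42x² + 54x − 42. Remainder: 0.

R(x) = 0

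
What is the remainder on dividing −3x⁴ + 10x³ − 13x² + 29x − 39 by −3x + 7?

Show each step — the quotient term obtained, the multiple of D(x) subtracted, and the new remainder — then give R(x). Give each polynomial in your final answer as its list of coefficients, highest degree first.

Step 1: lead(−3x⁴ + 10x³ − 13x² + 29x − 39) ÷ lead(D) = −3x⁴ ÷ −3x = x³. Subtract (x³)·D = −3x⁴ + 7x³. Remainder: 3x³ − 13x² + 29x − 39.
Step 2: lead(3x³ − 13x² + 29x − 39) ÷ lead(D) = 3x³ ÷ −3x = −x². Subtract (−x²)·D = 3x³ − 7x². Remainder: −6x² + 29x − 39.
Step 3: lead(−6x² + 29x − 39) ÷ lead(D) = −6x² ÷ −3x = 2x. Subtract (2x)·D = −6x² + 14x. Remainder: 15x − 39.
Step 4: lead(15x − 39) ÷ lead(D) = 15x ÷ −3x = −5. Subtract (−5)·D = 15x − 35. Remainder: −4.

R = [-4]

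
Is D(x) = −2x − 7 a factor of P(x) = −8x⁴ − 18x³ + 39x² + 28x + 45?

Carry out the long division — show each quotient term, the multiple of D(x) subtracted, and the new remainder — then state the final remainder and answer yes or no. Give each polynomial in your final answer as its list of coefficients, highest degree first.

R = [-4], so D(x) is not a factor of P(x). no

Step 1: lead(−8x⁴ − 18x³ + 39x² + 28x + 45) ÷ lead(D) = −8x⁴ ÷ −2x = 4x³. Subtract (4x³)·D = −8x⁴ − 28x³. Remainder: 10x³ + 39x² + 28x + 45.
Step 2: lead(10x³ + 39x² + 28x + 45) ÷ lead(D) = 10x³ ÷ −2x = −5x². Subtract (−5x²)·D = 10x³ + 35x². Remainder: 4x² + 28x + 45.
Step 3: lead(4x² + 28x + 45) ÷ lead(D) = 4x² ÷ −2x = −2x. Subtract (−2x)·D = 4x² + 14x. Remainder: 14x + 45.
Step 4: lead(14x + 45) ÷ lead(D) = 14x ÷ −2x = −7. Subtract (−7)·D = 14x + 49. Remainder: −4.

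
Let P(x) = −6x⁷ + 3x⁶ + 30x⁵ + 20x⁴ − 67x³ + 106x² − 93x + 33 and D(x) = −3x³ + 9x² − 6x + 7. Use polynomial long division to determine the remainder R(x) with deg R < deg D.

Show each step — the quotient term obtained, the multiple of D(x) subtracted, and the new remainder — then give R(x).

Step 1: lead(−6x⁷ + 3x⁶ + 30x⁵ + 20x⁴ − 67x³ + 106x² − 93x + 33) ÷ lead(D) = −6x⁷ ÷ −3x³ = 2x⁴. Subtract (2x⁴)·D = −6x⁷ + 18x⁶ − 12x⁵ + 14x⁴. Remainder: −15x⁶ + 42x⁵ + 6x⁴ − 67x³ + 106x² − 93x + 33.
Step 2: lead(−15x⁶ + 42x⁵ + 6x⁴ − 67x³ + 106x² − 93x + 33) ÷ lead(D) = −15x⁶ ÷ −3x³ = 5x³. Subtract (5x³)·D = −15x⁶ + 45x⁵ − 30x⁴ + 35x³. Remainder: −3x⁵ + 36x⁴ − 102x³ + 106x² − 93x + 33.
Step 3: lead(−3x⁵ + 36x⁴ − 102x³ + 106x² − 93x + 33) ÷ lead(D) = −3x⁵ ÷ −3x³ = x². Subtract (x²)·D = −3x⁵ + 9x⁴ − 6x³ + 7x². Remainder: 27x⁴ − 96x³ + 99x² − 93x + 33.
Step 4: lead(27x⁴ − 96x³ + 99x² − 93x + 33) ÷ lead(D) = 27x⁴ ÷ −3x³ = −9x. Subtract (−9x)·D = 27x⁴ − 81x³ + 54x² − 63x. Remainder: −15x³ + 45x² − 30x + 33.
Step 5: lead(−15x³ + 45x² − 30x + 33) ÷ lead(D) = −15x³ ÷ −3x³ = 5. Subtract (5)·D = −15x³ + 45x² − 30x + 35. Remainder: −2.

R(x) = −2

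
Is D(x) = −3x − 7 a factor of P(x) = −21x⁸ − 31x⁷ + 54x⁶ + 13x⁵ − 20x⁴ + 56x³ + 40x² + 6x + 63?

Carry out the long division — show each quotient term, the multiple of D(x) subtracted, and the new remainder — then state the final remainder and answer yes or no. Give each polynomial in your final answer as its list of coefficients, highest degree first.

R = [0], so D(x) is a factor of P(x). yes

Step 1: lead(−21x⁸ − 31x⁷ + 54x⁶ + 13x⁵ − 20x⁴ + 56x³ + 40x² + 6x + 63) ÷ lead(D) = −21x⁸ ÷ −3x = 7x⁷. Subtract (7x⁷)·D = −21x⁸ − 49x⁷. Remainder: 18x⁷ + 54x⁶ + 13x⁵ − 20x⁴ + 56x³ + 40x² + 6x + 63.
Step 2: lead(18x⁷ + 54x⁶ + 13x⁵ − 20x⁴ + 56x³ + 40x² + 6x + 63) ÷ lead(D) = 18x⁷ ÷ −3x = −6x⁶. Subtract (−6x⁶)·D = 18x⁷ + 42x⁶. Remainder: 12x⁶ + 13x⁵ − 20x⁴ + 56x³ + 40x² + 6x + 63.
Step 3: lead(12x⁶ + 13x⁵ − 20x⁴ + 56x³ + 40x² + 6x + 63) ÷ lead(D) = 12x⁶ ÷ −3x = −4x⁵. Subtract (−4x⁵)·D = 12x⁶ + 28x⁵. Remainder: −15x⁵ − 20x⁴ + 56x³ + 40x² + 6x + 63.
Step 4: lead(−15x⁵ − 20x⁴ + 56x³ + 40x² + 6x + 63) ÷ lead(D) = −15x⁵ ÷ −3x = 5x⁴. Subtract (5x⁴)·D = −15x⁵ − 35x⁴. Remainder: 15x⁴ + 56x³ + 40x² + 6x + 63.
Step 5: lead(15x⁴ + 56x³ + 40x² + 6x + 63) ÷ lead(D) = 15x⁴ ÷ −3x = −5x³. Subtract (−5x³)·D = 15x⁴ + 35x³. Remainder: 21x³ + 40x² + 6x + 63.
Step 6: lead(21x³ + 40x² + 6x + 63) ÷ lead(D) = 21x³ ÷ −3x = −7x². Subtract (−7x²)·D = 21x³ + 49x². Remainder: −9x² + 6x + 63.
Step 7: lead(−9x² + 6x + 63) ÷ lead(D) = −9x² ÷ −3x = 3x. Subtract (3x)·D = −9x² − 21x. Remainder: 27x + 63.
Step 8: lead(27x + 63) ÷ lead(D) = 27x ÷ −3x = −9. Subtract (−9)·D = 27x + 63. Remainder: 0.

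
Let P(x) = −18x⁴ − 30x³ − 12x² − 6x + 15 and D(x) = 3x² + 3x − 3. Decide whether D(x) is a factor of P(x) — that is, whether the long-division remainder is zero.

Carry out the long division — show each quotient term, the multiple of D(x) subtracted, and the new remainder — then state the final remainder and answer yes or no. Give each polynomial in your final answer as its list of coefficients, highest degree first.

Step 1: lead(−18x⁴ − 30x³ − 12x² − 6x + 15) ÷ lead(D) = −18x⁴ ÷ 3x² = −6x². Subtract (−6x²)·D = −18x⁴ − 18x³ + 18x². Remainder: −12x³ − 30x² − 6x + 15.
Step 2: lead(−12x³ − 30x² − 6x + 15) ÷ lead(D) = −12x³ ÷ 3x² = −4x. Subtract (−4x)·D = −12x³ − 12x² + 12x. Remainder: −18x² − 18x + 15.
Step 3: lead(−18x² − 18x + 15) ÷ lead(D) = −18x² ÷ 3x² = −6. Subtract (−6)·D = −18x² − 18x + 18. Remainder: −3.

R = [-3], so D(x) is not a factor of P(x). no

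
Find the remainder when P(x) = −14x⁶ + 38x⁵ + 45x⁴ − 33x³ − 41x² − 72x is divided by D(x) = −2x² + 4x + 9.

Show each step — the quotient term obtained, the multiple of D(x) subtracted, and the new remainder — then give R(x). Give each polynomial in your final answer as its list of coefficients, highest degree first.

R = [0]

Step 1: lead(−14x⁶ + 38x⁵ + 45x⁴ − 33x³ − 41x² − 72x) ÷ lead(D) = −14x⁶ ÷ −2x² = 7x⁴. Subtract (7x⁴)·D = −14x⁶ + 28x⁵ + 63x⁴. Remainder: 10x⁵ − 18x⁴ − 33x³ − 41x² − 72x.
Step 2: lead(10x⁵ − 18x⁴ − 33x³ − 41x² − 72x) ÷ lead(D) = 10x⁵ ÷ −2x² = −5x³. Subtract (−5x³)·D = 10x⁵ − 20x⁴ − 45x³. Remainder: 2x⁴ + 12x³ − 41x² − 72x.
Step 3: lead(2x⁴ + 12x³ − 41x² − 72x) ÷ lead(D) = 2x⁴ ÷ −2x² = −x². Subtract (−x²)·D = 2x⁴ − 4x³ − 9x². Remainder: 16x³ − 32x² − 72x.
Step 4: lead(16x³ − 32x² − 72x) ÷ lead(D) = 16x³ ÷ −2x² = −8x. Subtract (−8x)·D = 16x³ − 32x² − 72x. Remainder: 0.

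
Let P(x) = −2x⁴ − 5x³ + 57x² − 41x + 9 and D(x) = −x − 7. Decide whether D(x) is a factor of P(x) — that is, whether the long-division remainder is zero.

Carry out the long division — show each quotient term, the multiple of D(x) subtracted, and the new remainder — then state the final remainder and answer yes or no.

R(x) = 2, so D(x) is not a factor of P(x). no

Step 1: lead(−2x⁴ − 5x³ + 57x² − 41x + 9) ÷ lead(D) = −2x⁴ ÷ −x = 2x³. Subtract (2x³)·D = −2x⁴ − 14x³. Remainder: 9x³ + 57x² − 41x + 9.
Step 2: lead(9x³ + 57x² − 41x + 9) ÷ lead(D) = 9x³ ÷ −x = −9x². Subtract (−9x²)·D = 9x³ + 63x². Remainder: −6x² − 41x + 9.
Step 3: lead(−6x² − 41x + 9) ÷ lead(D) = −6x² ÷ −x = 6x. Subtract (6x)·D = −6x² − 42x. Remainder: x + 9.
Step 4: lead(x + 9) ÷ lead(D) = x ÷ −x = −1. Subtract (−1)·D = x + 7. Remainder: 2.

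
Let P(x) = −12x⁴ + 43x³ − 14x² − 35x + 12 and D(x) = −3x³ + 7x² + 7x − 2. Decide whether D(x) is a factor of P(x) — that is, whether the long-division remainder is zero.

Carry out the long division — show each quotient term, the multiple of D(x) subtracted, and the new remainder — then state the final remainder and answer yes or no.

R(x) = −7x² + 8x + 2, so D(x) is not a factor of P(x). no

Step 1: lead(−12x⁴ + 43x³ − 14x² − 35x + 12) ÷ lead(D) = −12x⁴ ÷ −3x³ = 4x. Subtract (4x)·D = −12x⁴ + 28x³ + 28x² − 8x. Remainder: 15x³ − 42x² − 27x + 12.
Step 2: lead(15x³ − 42x² − 27x + 12) ÷ lead(D) = 15x³ ÷ −3x³ = −5. Subtract (−5)·D = 15x³ − 35x² − 35x + 10. Remainder: −7x² + 8x + 2.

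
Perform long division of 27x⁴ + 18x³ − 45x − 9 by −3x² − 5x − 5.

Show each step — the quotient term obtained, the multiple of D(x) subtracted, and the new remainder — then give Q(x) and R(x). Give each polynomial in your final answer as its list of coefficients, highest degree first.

Step 1: lead(27x⁴ + 18x³ − 45x − 9) ÷ lead(D) = 27x⁴ ÷ −3x² = −9x². Subtract (−9x²)·D = 27x⁴ + 45x³ + 45x². Remainder: −27x³ − 45x² − 45x − 9.
Step 2: lead(−27x³ − 45x² − 45x − 9) ÷ lead(D) = −27x³ ÷ −3x² = 9x. Subtract (9x)·D = −27x³ − 45x² − 45x. Remainder: −9.

Q = [-9, 9, 0]; R = [-9]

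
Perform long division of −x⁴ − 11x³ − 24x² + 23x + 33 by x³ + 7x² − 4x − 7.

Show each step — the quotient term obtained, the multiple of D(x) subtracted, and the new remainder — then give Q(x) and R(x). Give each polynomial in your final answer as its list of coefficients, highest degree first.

Q = [-1, -4]; R = [5]

Step 1: lead(−x⁴ − 11x³ − 24x² + 23x + 33) ÷ lead(D) = −x⁴ ÷ x³ = −x. Subtract (−x)·D = −x⁴ − 7x³ + 4x² + 7x. Remainder: −4x³ − 28x² + 16x + 33.
Step 2: lead(−4x³ − 28x² + 16x + 33) ÷ lead(D) = −4x³ ÷ x³ = −4. Subtract (−4)·D = −4x³ − 28x² + 16x + 28. Remainder: 5.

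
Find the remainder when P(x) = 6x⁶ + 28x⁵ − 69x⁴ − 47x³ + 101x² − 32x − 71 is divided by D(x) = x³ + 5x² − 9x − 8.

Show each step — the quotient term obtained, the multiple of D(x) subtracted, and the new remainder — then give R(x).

R(x) = −7

Step 1: lead(6x⁶ + 28x⁵ − 69x⁴ − 47x³ + 101x² − 32x − 71) ÷ lead(D) = 6x⁶ ÷ x³ = 6x³. Subtract (6x³)·D = 6x⁶ + 30x⁵ − 54x⁴ − 48x³. Remainder: −2x⁵ − 15x⁴ + x³ + 101x² − 32x − 71.
Step 2: lead(−2x⁵ − 15x⁴ + x³ + 101x² − 32x − 71) ÷ lead(D) = −2x⁵ ÷ x³ = −2x². Subtract (−2x²)·D = −2x⁵ − 10x⁴ + 18x³ + 16x². Remainder: −5x⁴ − 17x³ + 85x² − 32x − 71.
Step 3: lead(−5x⁴ − 17x³ + 85x² − 32x − 71) ÷ lead(D) = −5x⁴ ÷ x³ = −5x. Subtract (−5x)·D = −5x⁴ − 25x³ + 45x² + 40x. Remainder: 8x³ + 40x² − 72x − 71.
Step 4: lead(8x³ + 40x² − 72x − 71) ÷ lead(D) = 8x³ ÷ x³ = 8. Subtract (8)·D = 8x³ + 40x² − 72x − 64. Remainder: −7.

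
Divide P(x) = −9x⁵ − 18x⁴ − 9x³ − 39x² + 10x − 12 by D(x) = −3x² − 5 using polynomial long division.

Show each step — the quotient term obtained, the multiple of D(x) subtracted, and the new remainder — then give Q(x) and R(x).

Q(x) = 3x³ + 6x² − 2x + 3; R(x) = 3

Step 1: lead(−9x⁵ − 18x⁴ − 9x³ − 39x² + 10x − 12) ÷ lead(D) = −9x⁵ ÷ −3x² = 3x³. Subtract (3x³)·D = −9x⁵ − 15x³. Remainder: −18x⁴ + 6x³ − 39x² + 10x − 12.
Step 2: lead(−18x⁴ + 6x³ − 39x² + 10x − 12) ÷ lead(D) = −18x⁴ ÷ −3x² = 6x². Subtract (6x²)·D = −18x⁴ − 30x². Remainder: 6x³ − 9x² + 10x − 12.
Step 3: lead(6x³ − 9x² + 10x − 12) ÷ lead(D) = 6x³ ÷ −3x² = −2x. Subtract (−2x)·D = 6x³ + 10x. Remainder: −9x² − 12.
Step 4: lead(−9x² − 12) ÷ lead(D) = −9x² ÷ −3x² = 3. Subtract (3)·D = −9x² − 15. Remainder: 3.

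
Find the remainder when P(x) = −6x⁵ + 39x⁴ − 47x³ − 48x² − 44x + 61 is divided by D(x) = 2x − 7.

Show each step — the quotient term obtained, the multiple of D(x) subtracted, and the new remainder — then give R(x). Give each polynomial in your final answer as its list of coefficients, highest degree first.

Step 1: lead(−6x⁵ + 39x⁴ − 47x³ − 48x² − 44x + 61) ÷ lead(D) = −6x⁵ ÷ 2x = −3x⁴. Subtract (−3x⁴)·D = −6x⁵ + 21x⁴. Remainder: 18x⁴ − 47x³ − 48x² − 44x + 61.
Step 2: lead(18x⁴ − 47x³ − 48x² − 44x + 61) ÷ lead(D) = 18x⁴ ÷ 2x = 9x³. Subtract (9x³)·D = 18x⁴ − 63x³. Remainder: 16x³ − 48x² − 44x + 61.
Step 3: lead(16x³ − 48x² − 44x + 61) ÷ lead(D) = 16x³ ÷ 2x = 8x². Subtract (8x²)·D = 16x³ − 56x². Remainder: 8x² − 44x + 61.
Step 4: lead(8x² − 44x + 61) ÷ lead(D) = 8x² ÷ 2x = 4x. Subtract (4x)·D = 8x² − 28x. Remainder: −16x + 61.
Step 5: lead(−16x + 61) ÷ lead(D) = −16x ÷ 2x = −8. Subtract (−8)·D = −16x + 56. Remainder: 5.

R = [5]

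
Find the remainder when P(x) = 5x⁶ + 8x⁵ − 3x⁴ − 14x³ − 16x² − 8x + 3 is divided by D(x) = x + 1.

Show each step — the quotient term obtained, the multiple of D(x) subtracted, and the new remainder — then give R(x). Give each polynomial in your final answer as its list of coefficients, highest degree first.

R = [3]

Step 1: lead(5x⁶ + 8x⁵ − 3x⁴ − 14x³ − 16x² − 8x + 3) ÷ lead(D) = 5x⁶ ÷ x = 5x⁵. Subtract (5x⁵)·D = 5x⁶ + 5x⁵. Remainder: 3x⁵ − 3x⁴ − 14x³ − 16x² − 8x + 3.
Step 2: lead(3x⁵ − 3x⁴ − 14x³ − 16x² − 8x + 3) ÷ lead(D) = 3x⁵ ÷ x = 3x⁴. Subtract (3x⁴)·D = 3x⁵ + 3x⁴. Remainder: −6x⁴ − 14x³ − 16x² − 8x + 3.
Step 3: lead(−6x⁴ − 14x³ − 16x² − 8x + 3) ÷ lead(D) = −6x⁴ ÷ x = −6x³. Subtract (−6x³)·D = −6x⁴ − 6x³. Remainder: −8x³ − 16x² − 8x + 3.
Step 4: lead(−8x³ − 16x² − 8x + 3) ÷ lead(D) = −8x³ ÷ x = −8x². Subtract (−8x²)·D = −8x³ − 8x². Remainder: −8x² − 8x + 3.
Step 5: lead(−8x² − 8x + 3) ÷ lead(D) = −8x² ÷ x = −8x. Subtract (−8x)·D = −8x² − 8x. Remainder: 3.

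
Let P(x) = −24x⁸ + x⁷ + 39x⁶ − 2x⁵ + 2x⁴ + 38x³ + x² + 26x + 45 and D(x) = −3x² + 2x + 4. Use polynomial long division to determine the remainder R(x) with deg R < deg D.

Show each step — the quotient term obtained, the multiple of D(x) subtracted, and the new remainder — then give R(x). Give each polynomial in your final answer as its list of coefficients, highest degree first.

Step 1: lead(−24x⁸ + x⁷ + 39x⁶ − 2x⁵ + 2x⁴ + 38x³ + x² + 26x + 45) ÷ lead(D) = −24x⁸ ÷ −3x² = 8x⁶. Subtract (8x⁶)·D = −24x⁸ + 16x⁷ + 32x⁶. Remainder: −15x⁷ + 7x⁶ − 2x⁵ + 2x⁴ + 38x³ + x² + 26x + 45.
Step 2: lead(−15x⁷ + 7x⁶ − 2x⁵ + 2x⁴ + 38x³ + x² + 26x + 45) ÷ lead(D) = −15x⁷ ÷ −3x² = 5x⁵. Subtract (5x⁵)·D = −15x⁷ + 10x⁶ + 20x⁵. Remainder: −3x⁶ − 22x⁵ + 2x⁴ + 38x³ + x² + 26x + 45.
Step 3: lead(−3x⁶ − 22x⁵ + 2x⁴ + 38x³ + x² + 26x + 45) ÷ lead(D) = −3x⁶ ÷ −3x² = x⁴. Subtract (x⁴)·D = −3x⁶ + 2x⁵ + 4x⁴. Remainder: −24x⁵ − 2x⁴ + 38x³ + x² + 26x + 45.
Step 4: lead(−24x⁵ − 2x⁴ + 38x³ + x² + 26x + 45) ÷ lead(D) = −24x⁵ ÷ −3x² = 8x³. Subtract (8x³)·D = −24x⁵ + 16x⁴ + 32x³. Remainder: −18x⁴ + 6x³ + x² + 26x + 45.
Step 5: lead(−18x⁴ + 6x³ + x² + 26x + 45) ÷ lead(D) = −18x⁴ ÷ −3x² = 6x². Subtract (6x²)·D = −18x⁴ + 12x³ + 24x². Remainder: −6x³ − 23x² + 26x + 45.
Step 6: lead(−6x³ − 23x² + 26x + 45) ÷ lead(D) = −6x³ ÷ −3x² = 2x. Subtract (2x)·D = −6x³ + 4x² + 8x. Remainder: −27x² + 18x + 45.
Step 7: lead(−27x² + 18x + 45) ÷ lead(D) = −27x² ÷ −3x² = 9. Subtract (9)·D = −27x² + 18x + 36. Remainder: 9.

R = [9]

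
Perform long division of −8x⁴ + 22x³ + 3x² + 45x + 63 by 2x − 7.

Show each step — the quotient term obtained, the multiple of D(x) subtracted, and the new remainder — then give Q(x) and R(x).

Step 1: lead(−8x⁴ + 22x³ + 3x² + 45x + 63) ÷ lead(D) = −8x⁴ ÷ 2x = −4x³. Subtract (−4x³)·D = −8x⁴ + 28x³. Remainder: −6x³ + 3x² + 45x + 63.
Step 2: lead(−6x³ + 3x² + 45x + 63) ÷ lead(D) = −6x³ ÷ 2x = −3x². Subtract (−3x²)·D = −6x³ + 21x². Remainder: −18x² + 45x + 63.
Step 3: lead(−18x² + 45x + 63) ÷ lead(D) = −18x² ÷ 2x = −9x. Subtract (−9x)·D = −18x² + 63x. Remainder: −18x + 63.
Step 4: lead(−18x + 63) ÷ lead(D) = −18x ÷ 2x = −9. Subtract (−9)·D = −18x + 63. Remainder: 0.

Q(x) = −4x³ − 3x² − 9x − 9; R(x) = 0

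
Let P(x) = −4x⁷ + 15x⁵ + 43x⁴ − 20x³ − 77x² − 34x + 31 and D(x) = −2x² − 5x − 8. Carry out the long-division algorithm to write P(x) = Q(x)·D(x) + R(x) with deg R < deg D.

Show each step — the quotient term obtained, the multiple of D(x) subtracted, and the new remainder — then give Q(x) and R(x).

Q(x) = 2x⁵ − 5x⁴ − 3x³ + 6x² + 7x − 3; R(x) = 7x + 7

Step 1: lead(−4x⁷ + 15x⁵ + 43x⁴ − 20x³ − 77x² − 34x + 31) ÷ lead(D) = −4x⁷ ÷ −2x² = 2x⁵. Subtract (2x⁵)·D = −4x⁷ − 10x⁶ − 16x⁵. Remainder: 10x⁶ + 31x⁵ + 43x⁴ − 20x³ − 77x² − 34x + 31.
Step 2: lead(10x⁶ + 31x⁵ + 43x⁴ − 20x³ − 77x² − 34x + 31) ÷ lead(D) = 10x⁶ ÷ −2x² = −5x⁴. Subtract (−5x⁴)·D = 10x⁶ + 25x⁵ + 40x⁴. Remainder: 6x⁵ + 3x⁴ − 20x³ − 77x² − 34x + 31.
Step 3: lead(6x⁵ + 3x⁴ − 20x³ − 77x² − 34x + 31) ÷ lead(D) = 6x⁵ ÷ −2x² = −3x³. Subtract (−3x³)·D = 6x⁵ + 15x⁴ + 24x³. Remainder: −12x⁴ − 44x³ − 77x² − 34x + 31.
Step 4: lead(−12x⁴ − 44x³ − 77x² − 34x + 31) ÷ lead(D) = −12x⁴ ÷ −2x² = 6x². Subtract (6x²)·D = −12x⁴ − 30x³ − 48x². Remainder: −14x³ − 29x² − 34x + 31.
Step 5: lead(−14x³ − 29x² − 34x + 31) ÷ lead(D) = −14x³ ÷ −2x² = 7x. Subtract (7x)·D = −14x³ − 35x² − 56x. Remainder: 6x² + 22x + 31.
Step 6: lead(6x² + 22x + 31) ÷ lead(D) = 6x² ÷ −2x² = −3. Subtract (−3)·D = 6x² + 15x + 24. Remainder: 7x + 7.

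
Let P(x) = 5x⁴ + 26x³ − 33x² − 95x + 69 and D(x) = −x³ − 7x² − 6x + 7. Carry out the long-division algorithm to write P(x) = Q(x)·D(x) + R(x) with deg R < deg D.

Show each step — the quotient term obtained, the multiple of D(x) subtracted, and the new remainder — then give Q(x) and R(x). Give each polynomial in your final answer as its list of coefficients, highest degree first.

Step 1: lead(5x⁴ + 26x³ − 33x² − 95x + 69) ÷ lead(D) = 5x⁴ ÷ −x³ = −5x. Subtract (−5x)·D = 5x⁴ + 35x³ + 30x² − 35x. Remainder: −9x³ − 63x² − 60x + 69.
Step 2: lead(−9x³ − 63x² − 60x + 69) ÷ lead(D) = −9x³ ÷ −x³ = 9. Subtract (9)·D = −9x³ − 63x² − 54x + 63. Remainder: −6x + 6.

Q = [-5, 9]; R = [-6, 6]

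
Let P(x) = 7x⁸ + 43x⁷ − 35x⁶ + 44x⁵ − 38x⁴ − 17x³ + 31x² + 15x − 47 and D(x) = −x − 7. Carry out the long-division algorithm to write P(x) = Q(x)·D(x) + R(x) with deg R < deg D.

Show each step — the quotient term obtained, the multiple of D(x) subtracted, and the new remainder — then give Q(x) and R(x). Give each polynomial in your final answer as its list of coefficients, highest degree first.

Q = [-7, 6, -7, 5, 3, -4, -3, 6]; R = [-5]

Step 1: lead(7x⁸ + 43x⁷ − 35x⁶ + 44x⁵ − 38x⁴ − 17x³ + 31x² + 15x − 47) ÷ lead(D) = 7x⁸ ÷ −x = −7x⁷. Subtract (−7x⁷)·D = 7x⁸ + 49x⁷. Remainder: −6x⁷ − 35x⁶ + 44x⁵ − 38x⁴ − 17x³ + 31x² + 15x − 47.
Step 2: lead(−6x⁷ − 35x⁶ + 44x⁵ − 38x⁴ − 17x³ + 31x² + 15x − 47) ÷ lead(D) = −6x⁷ ÷ −x = 6x⁶. Subtract (6x⁶)·D = −6x⁷ − 42x⁶. Remainder: 7x⁶ + 44x⁵ − 38x⁴ − 17x³ + 31x² + 15x − 47.
Step 3: lead(7x⁶ + 44x⁵ − 38x⁴ − 17x³ + 31x² + 15x − 47) ÷ lead(D) = 7x⁶ ÷ −x = −7x⁵. Subtract (−7x⁵)·D = 7x⁶ + 49x⁵. Remainder: −5x⁵ − 38x⁴ − 17x³ + 31x² + 15x − 47.
Step 4: lead(−5x⁵ − 38x⁴ − 17x³ + 31x² + 15x − 47) ÷ lead(D) = −5x⁵ ÷ −x = 5x⁴. Subtract (5x⁴)·D = −5x⁵ − 35x⁴. Remainder: −3x⁴ − 17x³ + 31x² + 15x − 47.
Step 5: lead(−3x⁴ − 17x³ + 31x² + 15x − 47) ÷ lead(D) = −3x⁴ ÷ −x = 3x³. Subtract (3x³)·D = −3x⁴ − 21x³. Remainder: 4x³ + 31x² + 15x − 47.
Step 6: lead(4x³ + 31x² + 15x − 47) ÷ lead(D) = 4x³ ÷ −x = −4x². Subtract (−4x²)·D = 4x³ + 28x². Remainder: 3x² + 15x − 47.
Step 7: lead(3x² + 15x − 47) ÷ lead(D) = 3x² ÷ −x = −3x. Subtract (−3x)·D = 3x² + 21x. Remainder: −6x − 47.
Step 8: lead(−6x − 47) ÷ lead(D) = −6x ÷ −x = 6. Subtract (6)·D = −6x − 42. Remainder: −5.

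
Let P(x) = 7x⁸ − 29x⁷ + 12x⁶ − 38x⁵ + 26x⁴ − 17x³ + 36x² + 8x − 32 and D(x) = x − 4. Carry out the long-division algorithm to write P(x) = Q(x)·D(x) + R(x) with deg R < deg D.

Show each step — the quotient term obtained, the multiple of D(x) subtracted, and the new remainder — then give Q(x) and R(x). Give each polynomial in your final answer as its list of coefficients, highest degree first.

Q = [7, -1, 8, -6, 2, -9, 0, 8]; R = [0]

Step 1: lead(7x⁸ − 29x⁷ + 12x⁶ − 38x⁵ + 26x⁴ − 17x³ + 36x² + 8x − 32) ÷ lead(D) = 7x⁸ ÷ x = 7x⁷. Subtract (7x⁷)·D = 7x⁸ − 28x⁷. Remainder: −x⁷ + 12x⁶ − 38x⁵ + 26x⁴ − 17x³ + 36x² + 8x − 32.
Step 2: lead(−x⁷ + 12x⁶ − 38x⁵ + 26x⁴ − 17x³ + 36x² + 8x − 32) ÷ lead(D) = −x⁷ ÷ x = −x⁶. Subtract (−x⁶)·D = −x⁷ + 4x⁶. Remainder: 8x⁶ − 38x⁵ + 26x⁴ − 17x³ + 36x² + 8x − 32.
Step 3: lead(8x⁶ − 38x⁵ + 26x⁴ − 17x³ + 36x² + 8x − 32) ÷ lead(D) = 8x⁶ ÷ x = 8x⁵. Subtract (8x⁵)·D = 8x⁶ − 32x⁵. Remainder: −6x⁵ + 26x⁴ − 17x³ + 36x² + 8x − 32.
Step 4: lead(−6x⁵ + 26x⁴ − 17x³ + 36x² + 8x − 32) ÷ lead(D) = −6x⁵ ÷ x = −6x⁴. Subtract (−6x⁴)·D = −6x⁵ + 24x⁴. Remainder: 2x⁴ − 17x³ + 36x² + 8x − 32.
Step 5: lead(2x⁴ − 17x³ + 36x² + 8x − 32) ÷ lead(D) = 2x⁴ ÷ x = 2x³. Subtract (2x³)·D = 2x⁴ − 8x³. Remainder: −9x³ + 36x² + 8x − 32.
Step 6: lead(−9x³ + 36x² + 8x − 32) ÷ lead(D) = −9x³ ÷ x = −9x². Subtract (−9x²)·D = −9x³ + 36x². Remainder: 8x − 32.
Step 7: lead(8x − 32) ÷ lead(D) = 8x ÷ x = 8. Subtract (8)·D = 8x − 32. Remainder: 0.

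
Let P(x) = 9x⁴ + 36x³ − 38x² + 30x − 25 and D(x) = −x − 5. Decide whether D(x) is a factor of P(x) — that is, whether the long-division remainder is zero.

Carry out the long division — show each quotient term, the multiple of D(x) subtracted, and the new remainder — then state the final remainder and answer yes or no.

Step 1: lead(9x⁴ + 36x³ − 38x² + 30x − 25) ÷ lead(D) = 9x⁴ ÷ −x = −9x³. Subtract (−9x³)·D = 9x⁴ + 45x³. Remainder: −9x³ − 38x² + 30x − 25.
Step 2: lead(−9x³ − 38x² + 30x − 25) ÷ lead(D) = −9x³ ÷ −x = 9x². Subtract (9x²)·D = −9x³ − 45x². Remainder: 7x² + 30x − 25.
Step 3: lead(7x² + 30x − 25) ÷ lead(D) = 7x² ÷ −x = −7x. Subtract (−7x)·D = 7x² + 35x. Remainder: −5x − 25.
Step 4: lead(−5x − 25) ÷ lead(D) = −5x ÷ −x = 5. Subtract (5)·D = −5x − 25. Remainder: 0.

R(x) = 0, so D(x) is a factor of P(x). yes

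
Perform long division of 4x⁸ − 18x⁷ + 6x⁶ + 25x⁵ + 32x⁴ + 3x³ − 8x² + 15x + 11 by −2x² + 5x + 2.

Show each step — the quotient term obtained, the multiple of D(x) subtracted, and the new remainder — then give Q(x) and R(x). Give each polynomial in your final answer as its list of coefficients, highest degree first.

Step 1: lead(4x⁸ − 18x⁷ + 6x⁶ + 25x⁵ + 32x⁴ + 3x³ − 8x² + 15x + 11) ÷ lead(D) = 4x⁸ ÷ −2x² = −2x⁶. Subtract (−2x⁶)·D = 4x⁸ − 10x⁷ − 4x⁶. Remainder: −8x⁷ + 10x⁶ + 25x⁵ + 32x⁴ + 3x³ − 8x² + 15x + 11.
Step 2: lead(−8x⁷ + 10x⁶ + 25x⁵ + 32x⁴ + 3x³ − 8x² + 15x + 11) ÷ lead(D) = −8x⁷ ÷ −2x² = 4x⁵. Subtract (4x⁵)·D = −8x⁷ + 20x⁶ + 8x⁵. Remainder: −10x⁶ + 17x⁵ + 32x⁴ + 3x³ − 8x² + 15x + 11.
Step 3: lead(−10x⁶ + 17x⁵ + 32x⁴ + 3x³ − 8x² + 15x + 11) ÷ lead(D) = −10x⁶ ÷ −2x² = 5x⁴. Subtract (5x⁴)·D = −10x⁶ + 25x⁵ + 10x⁴. Remainder: −8x⁵ + 22x⁴ + 3x³ − 8x² + 15x + 11.
Step 4: lead(−8x⁵ + 22x⁴ + 3x³ − 8x² + 15x + 11) ÷ lead(D) = −8x⁵ ÷ −2x² = 4x³. Subtract (4x³)·D = −8x⁵ + 20x⁴ + 8x³. Remainder: 2x⁴ − 5x³ − 8x² + 15x + 11.
Step 5: lead(2x⁴ − 5x³ − 8x² + 15x + 11) ÷ lead(D) = 2x⁴ ÷ −2x² = −x². Subtract (−x²)·D = 2x⁴ − 5x³ − 2x². Remainder: −6x² + 15x + 11.
Step 6: lead(−6x² + 15x + 11) ÷ lead(D) = −6x² ÷ −2x² = 3. Subtract (3)·D = −6x² + 15x + 6. Remainder: 5.

Q = [-2, 4, 5, 4, -1, 0, 3]; R = [5]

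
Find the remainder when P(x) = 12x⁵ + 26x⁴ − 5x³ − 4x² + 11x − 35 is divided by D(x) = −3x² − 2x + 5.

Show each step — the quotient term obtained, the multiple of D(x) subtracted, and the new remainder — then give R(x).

R(x) = 5

Step 1: lead(12x⁵ + 26x⁴ − 5x³ − 4x² + 11x − 35) ÷ lead(D) = 12x⁵ ÷ −3x² = −4x³. Subtract (−4x³)·D = 12x⁵ + 8x⁴ − 20x³. Remainder: 18x⁴ + 15x³ − 4x² + 11x − 35.
Step 2: lead(18x⁴ + 15x³ − 4x² + 11x − 35) ÷ lead(D) = 18x⁴ ÷ −3x² = −6x². Subtract (−6x²)·D = 18x⁴ + 12x³ − 30x². Remainder: 3x³ + 26x² + 11x − 35.
Step 3: lead(3x³ + 26x² + 11x − 35) ÷ lead(D) = 3x³ ÷ −3x² = −x. Subtract (−x)·D = 3x³ + 2x² − 5x. Remainder: 24x² + 16x − 35.
Step 4: lead(24x² + 16x − 35) ÷ lead(D) = 24x² ÷ −3x² = −8. Subtract (−8)·D = 24x² + 16x − 40. Remainder: 5.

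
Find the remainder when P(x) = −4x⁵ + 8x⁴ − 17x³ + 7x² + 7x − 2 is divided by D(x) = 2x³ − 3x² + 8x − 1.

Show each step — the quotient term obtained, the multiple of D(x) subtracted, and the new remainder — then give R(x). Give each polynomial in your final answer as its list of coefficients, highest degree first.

R = [-1]

Step 1: lead(−4x⁵ + 8x⁴ − 17x³ + 7x² + 7x − 2) ÷ lead(D) = −4x⁵ ÷ 2x³ = −2x². Subtract (−2x²)·D = −4x⁵ + 6x⁴ − 16x³ + 2x². Remainder: 2x⁴ − x³ + 5x² + 7x − 2.
Step 2: lead(2x⁴ − x³ + 5x² + 7x − 2) ÷ lead(D) = 2x⁴ ÷ 2x³ = x. Subtract (x)·D = 2x⁴ − 3x³ + 8x² − x. Remainder: 2x³ − 3x² + 8x − 2.
Step 3: lead(2x³ − 3x² + 8x − 2) ÷ lead(D) = 2x³ ÷ 2x³ = 1. Subtract (1)·D = 2x³ − 3x² + 8x − 1. Remainder: −1.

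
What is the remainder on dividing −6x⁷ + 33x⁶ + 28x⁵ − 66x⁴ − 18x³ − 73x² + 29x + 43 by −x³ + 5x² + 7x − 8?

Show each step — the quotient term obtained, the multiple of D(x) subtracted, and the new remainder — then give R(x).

R(x) = 3

Step 1: lead(−6x⁷ + 33x⁶ + 28x⁵ − 66x⁴ − 18x³ − 73x² + 29x + 43) ÷ lead(D) = −6x⁷ ÷ −x³ = 6x⁴. Subtract (6x⁴)·D = −6x⁷ + 30x⁶ + 42x⁵ − 48x⁴. Remainder: 3x⁶ − 14x⁵ − 18x⁴ − 18x³ − 73x² + 29x + 43.
Step 2: lead(3x⁶ − 14x⁵ − 18x⁴ − 18x³ − 73x² + 29x + 43) ÷ lead(D) = 3x⁶ ÷ −x³ = −3x³. Subtract (−3x³)·D = 3x⁶ − 15x⁵ − 21x⁴ + 24x³. Remainder: x⁵ + 3x⁴ − 42x³ − 73x² + 29x + 43.
Step 3: lead(x⁵ + 3x⁴ − 42x³ − 73x² + 29x + 43) ÷ lead(D) = x⁵ ÷ −x³ = −x². Subtract (−x²)·D = x⁵ − 5x⁴ − 7x³ + 8x². Remainder: 8x⁴ − 35x³ − 81x² + 29x + 43.
Step 4: lead(8x⁴ − 35x³ − 81x² + 29x + 43) ÷ lead(D) = 8x⁴ ÷ −x³ = −8x. Subtract (−8x)·D = 8x⁴ − 40x³ − 56x² + 64x. Remainder: 5x³ − 25x² − 35x + 43.
Step 5: lead(5x³ − 25x² − 35x + 43) ÷ lead(D) = 5x³ ÷ −x³ = −5. Subtract (−5)·D = 5x³ − 25x² − 35x + 40. Remainder: 3.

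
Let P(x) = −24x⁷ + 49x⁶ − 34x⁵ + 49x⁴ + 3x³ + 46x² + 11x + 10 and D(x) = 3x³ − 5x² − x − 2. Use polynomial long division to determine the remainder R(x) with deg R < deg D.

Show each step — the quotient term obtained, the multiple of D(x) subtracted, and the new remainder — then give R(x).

Step 1: lead(−24x⁷ + 49x⁶ − 34x⁵ + 49x⁴ + 3x³ + 46x² + 11x + 10) ÷ lead(D) = −24x⁷ ÷ 3x³ = −8x⁴. Subtract (−8x⁴)·D = −24x⁷ + 40x⁶ + 8x⁵ + 16x⁴. Remainder: 9x⁶ − 42x⁵ + 33x⁴ + 3x³ + 46x² + 11x + 10.
Step 2: lead(9x⁶ − 42x⁵ + 33x⁴ + 3x³ + 46x² + 11x + 10) ÷ lead(D) = 9x⁶ ÷ 3x³ = 3x³. Subtract (3x³)·D = 9x⁶ − 15x⁵ − 3x⁴ − 6x³. Remainder: −27x⁵ + 36x⁴ + 9x³ + 46x² + 11x + 10.
Step 3: lead(−27x⁵ + 36x⁴ + 9x³ + 46x² + 11x + 10) ÷ lead(D) = −27x⁵ ÷ 3x³ = −9x². Subtract (−9x²)·D = −27x⁵ + 45x⁴ + 9x³ + 18x². Remainder: −9x⁴ + 28x² + 11x + 10.
Step 4: lead(−9x⁴ + 28x² + 11x + 10) ÷ lead(D) = −9x⁴ ÷ 3x³ = −3x. Subtract (−3x)·D = −9x⁴ + 15x³ + 3x² + 6x. Remainder: −15x³ + 25x² + 5x + 10.
Step 5: lead(−15x³ + 25x² + 5x + 10) ÷ lead(D) = −15x³ ÷ 3x³ = −5. Subtract (−5)·D = −15x³ + 25x² + 5x + 10. Remainder: 0.

R(x) = 0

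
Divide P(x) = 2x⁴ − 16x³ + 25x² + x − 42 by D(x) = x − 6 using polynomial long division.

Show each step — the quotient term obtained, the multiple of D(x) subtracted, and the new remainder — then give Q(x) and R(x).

Step 1: lead(2x⁴ − 16x³ + 25x² + x − 42) ÷ lead(D) = 2x⁴ ÷ x = 2x³. Subtract (2x³)·D = 2x⁴ − 12x³. Remainder: −4x³ + 25x² + x − 42.
Step 2: lead(−4x³ + 25x² + x − 42) ÷ lead(D) = −4x³ ÷ x = −4x². Subtract (−4x²)·D = −4x³ + 24x². Remainder: x² + x − 42.
Step 3: lead(x² + x − 42) ÷ lead(D) = x² ÷ x = x. Subtract (x)·D = x² − 6x. Remainder: 7x − 42.
Step 4: lead(7x − 42) ÷ lead(D) = 7x ÷ x = 7. Subtract (7)·D = 7x − 42. Remainder: 0.

Q(x) = 2x³ − 4x² + x + 7; R(x) = 0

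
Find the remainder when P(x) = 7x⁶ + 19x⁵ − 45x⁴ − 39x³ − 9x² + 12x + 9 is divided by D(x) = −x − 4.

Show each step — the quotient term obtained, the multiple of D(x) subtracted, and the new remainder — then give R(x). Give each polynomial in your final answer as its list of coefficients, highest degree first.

Step 1: lead(7x⁶ + 19x⁵ − 45x⁴ − 39x³ − 9x² + 12x + 9) ÷ lead(D) = 7x⁶ ÷ −x = −7x⁵. Subtract (−7x⁵)·D = 7x⁶ + 28x⁵. Remainder: −9x⁵ − 45x⁴ − 39x³ − 9x² + 12x + 9.
Step 2: lead(−9x⁵ − 45x⁴ − 39x³ − 9x² + 12x + 9) ÷ lead(D) = −9x⁵ ÷ −x = 9x⁴. Subtract (9x⁴)·D = −9x⁵ − 36x⁴. Remainder: −9x⁴ − 39x³ − 9x² + 12x + 9.
Step 3: lead(−9x⁴ − 39x³ − 9x² + 12x + 9) ÷ lead(D) = −9x⁴ ÷ −x = 9x³. Subtract (9x³)·D = −9x⁴ − 36x³. Remainder: −3x³ − 9x² + 12x + 9.
Step 4: lead(−3x³ − 9x² + 12x + 9) ÷ lead(D) = −3x³ ÷ −x = 3x². Subtract (3x²)·D = −3x³ − 12x². Remainder: 3x² + 12x + 9.
Step 5: lead(3x² + 12x + 9) ÷ lead(D) = 3x² ÷ −x = −3x. Subtract (−3x)·D = 3x² + 12x. Remainder: 9.

R = [9]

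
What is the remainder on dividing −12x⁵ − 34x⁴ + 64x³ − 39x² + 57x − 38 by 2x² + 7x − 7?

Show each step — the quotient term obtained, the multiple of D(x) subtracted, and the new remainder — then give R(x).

Step 1: lead(−12x⁵ − 34x⁴ + 64x³ − 39x² + 57x − 38) ÷ lead(D) = −12x⁵ ÷ 2x² = −6x³. Subtract (−6x³)·D = −12x⁵ − 42x⁴ + 42x³. Remainder: 8x⁴ + 22x³ − 39x² + 57x − 38.
Step 2: lead(8x⁴ + 22x³ − 39x² + 57x − 38) ÷ lead(D) = 8x⁴ ÷ 2x² = 4x². Subtract (4x²)·D = 8x⁴ + 28x³ − 28x². Remainder: −6x³ − 11x² + 57x − 38.
Step 3: lead(−6x³ − 11x² + 57x − 38) ÷ lead(D) = −6x³ ÷ 2x² = −3x. Subtract (−3x)·D = −6x³ − 21x² + 21x. Remainder: 10x² + 36x − 38.
Step 4: lead(10x² + 36x − 38) ÷ lead(D) = 10x² ÷ 2x² = 5. Subtract (5)·D = 10x² + 35x − 35. Remainder: x − 3.

R(x) = x − 3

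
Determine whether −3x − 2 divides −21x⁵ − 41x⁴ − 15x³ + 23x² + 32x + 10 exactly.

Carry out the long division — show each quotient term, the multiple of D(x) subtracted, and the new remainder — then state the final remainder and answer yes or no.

R(x) = −2, so D(x) is not a factor of P(x). no

Step 1: lead(−21x⁵ − 41x⁴ − 15x³ + 23x² + 32x + 10) ÷ lead(D) = −21x⁵ ÷ −3x = 7x⁴. Subtract (7x⁴)·D = −21x⁵ − 14x⁴. Remainder: −27x⁴ − 15x³ + 23x² + 32x + 10.
Step 2: lead(−27x⁴ − 15x³ + 23x² + 32x + 10) ÷ lead(D) = −27x⁴ ÷ −3x = 9x³. Subtract (9x³)·D = −27x⁴ − 18x³. Remainder: 3x³ + 23x² + 32x + 10.
Step 3: lead(3x³ + 23x² + 32x + 10) ÷ lead(D) = 3x³ ÷ −3x = −x². Subtract (−x²)·D = 3x³ + 2x². Remainder: 21x² + 32x + 10.
Step 4: lead(21x² + 32x + 10) ÷ lead(D) = 21x² ÷ −3x = −7x. Subtract (−7x)·D = 21x² + 14x. Remainder: 18x + 10.
Step 5: lead(18x + 10) ÷ lead(D) = 18x ÷ −3x = −6. Subtract (−6)·D = 18x + 12. Remainder: −2.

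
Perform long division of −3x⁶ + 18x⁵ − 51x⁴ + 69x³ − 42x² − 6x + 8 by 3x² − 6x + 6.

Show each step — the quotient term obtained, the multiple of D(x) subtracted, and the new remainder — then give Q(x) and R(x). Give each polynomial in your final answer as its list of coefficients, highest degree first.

Step 1: lead(−3x⁶ + 18x⁵ − 51x⁴ + 69x³ − 42x² − 6x + 8) ÷ lead(D) = −3x⁶ ÷ 3x² = −x⁴. Subtract (−x⁴)·D = −3x⁶ + 6x⁵ − 6x⁴. Remainder: 12x⁵ − 45x⁴ + 69x³ − 42x² − 6x + 8.
Step 2: lead(12x⁵ − 45x⁴ + 69x³ − 42x² − 6x + 8) ÷ lead(D) = 12x⁵ ÷ 3x² = 4x³. Subtract (4x³)·D = 12x⁵ − 24x⁴ + 24x³. Remainder: −21x⁴ + 45x³ − 42x² − 6x + 8.
Step 3: lead(−21x⁴ + 45x³ − 42x² − 6x + 8) ÷ lead(D) = −21x⁴ ÷ 3x² = −7x². Subtract (−7x²)·D = −21x⁴ + 42x³ − 42x². Remainder: 3x³ − 6x + 8.
Step 4: lead(3x³ − 6x + 8) ÷ lead(D) = 3x³ ÷ 3x² = x. Subtract (x)·D = 3x³ − 6x² + 6x. Remainder: 6x² − 12x + 8.
Step 5: lead(6x² − 12x + 8) ÷ lead(D) = 6x² ÷ 3x² = 2. Subtract (2)·D = 6x² − 12x + 12. Remainder: −4.

Q = [-1, 4, -7, 1, 2]; R = [-4]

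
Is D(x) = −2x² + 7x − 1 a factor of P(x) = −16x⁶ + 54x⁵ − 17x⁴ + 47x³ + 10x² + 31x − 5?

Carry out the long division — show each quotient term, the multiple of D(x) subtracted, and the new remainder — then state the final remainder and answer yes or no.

Step 1: lead(−16x⁶ + 54x⁵ − 17x⁴ + 47x³ + 10x² + 31x − 5) ÷ lead(D) = −16x⁶ ÷ −2x² = 8x⁴. Subtract (8x⁴)·D = −16x⁶ + 56x⁵ − 8x⁴. Remainder: −2x⁵ − 9x⁴ + 47x³ + 10x² + 31x − 5.
Step 2: lead(−2x⁵ − 9x⁴ + 47x³ + 10x² + 31x − 5) ÷ lead(D) = −2x⁵ ÷ −2x² = x³. Subtract (x³)·D = −2x⁵ + 7x⁴ − x³. Remainder: −16x⁴ + 48x³ + 10x² + 31x − 5.
Step 3: lead(−16x⁴ + 48x³ + 10x² + 31x − 5) ÷ lead(D) = −16x⁴ ÷ −2x² = 8x². Subtract (8x²)·D = −16x⁴ + 56x³ − 8x². Remainder: −8x³ + 18x² + 31x − 5.
Step 4: lead(−8x³ + 18x² + 31x − 5) ÷ lead(D) = −8x³ ÷ −2x² = 4x. Subtract (4x)·D = −8x³ + 28x² − 4x. Remainder: −10x² + 35x − 5.
Step 5: lead(−10x² + 35x − 5) ÷ lead(D) = −10x² ÷ −2x² = 5. Subtract (5)·D = −10x² + 35x − 5. Remainder: 0.

R(x) = 0, so D(x) is a factor of P(x). yes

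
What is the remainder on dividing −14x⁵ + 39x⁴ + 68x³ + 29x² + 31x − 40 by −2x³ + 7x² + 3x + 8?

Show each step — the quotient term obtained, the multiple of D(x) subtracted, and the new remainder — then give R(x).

R(x) = 9x + 8

Step 1: lead(−14x⁵ + 39x⁴ + 68x³ + 29x² + 31x − 40) ÷ lead(D) = −14x⁵ ÷ −2x³ = 7x². Subtract (7x²)·D = −14x⁵ + 49x⁴ + 21x³ + 56x². Remainder: −10x⁴ + 47x³ − 27x² + 31x − 40.
Step 2: lead(−10x⁴ + 47x³ − 27x² + 31x − 40) ÷ lead(D) = −10x⁴ ÷ −2x³ = 5x. Subtract (5x)·D = −10x⁴ + 35x³ + 15x² + 40x. Remainder: 12x³ − 42x² − 9x − 40.
Step 3: lead(12x³ − 42x² − 9x − 40) ÷ lead(D) = 12x³ ÷ −2x³ = −6. Subtract (−6)·D = 12x³ − 42x² − 18x − 48. Remainder: 9x + 8.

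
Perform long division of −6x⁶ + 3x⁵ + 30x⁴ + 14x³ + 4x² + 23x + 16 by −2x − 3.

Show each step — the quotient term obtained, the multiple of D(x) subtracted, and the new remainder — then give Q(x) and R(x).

Step 1: lead(−6x⁶ + 3x⁵ + 30x⁴ + 14x³ + 4x² + 23x + 16) ÷ lead(D) = −6x⁶ ÷ −2x = 3x⁵. Subtract (3x⁵)·D = −6x⁶ − 9x⁵. Remainder: 12x⁵ + 30x⁴ + 14x³ + 4x² + 23x + 16.
Step 2: lead(12x⁵ + 30x⁴ + 14x³ + 4x² + 23x + 16) ÷ lead(D) = 12x⁵ ÷ −2x = −6x⁴. Subtract (−6x⁴)·D = 12x⁵ + 18x⁴. Remainder: 12x⁴ + 14x³ + 4x² + 23x + 16.
Step 3: lead(12x⁴ + 14x³ + 4x² + 23x + 16) ÷ lead(D) = 12x⁴ ÷ −2x = −6x³. Subtract (−6x³)·D = 12x⁴ + 18x³. Remainder: −4x³ + 4x² + 23x + 16.
Step 4: lead(−4x³ + 4x² + 23x + 16) ÷ lead(D) = −4x³ ÷ −2x = 2x². Subtract (2x²)·D = −4x³ − 6x². Remainder: 10x² + 23x + 16.
Step 5: lead(10x² + 23x + 16) ÷ lead(D) = 10x² ÷ −2x = −5x. Subtract (−5x)·D = 10x² + 15x. Remainder: 8x + 16.
Step 6: lead(8x + 16) ÷ lead(D) = 8x ÷ −2x = −4. Subtract (−4)·D = 8x + 12. Remainder: 4.

Q(x) = 3x⁵ − 6x⁴ − 6x³ + 2x² − 5x − 4; R(x) = 4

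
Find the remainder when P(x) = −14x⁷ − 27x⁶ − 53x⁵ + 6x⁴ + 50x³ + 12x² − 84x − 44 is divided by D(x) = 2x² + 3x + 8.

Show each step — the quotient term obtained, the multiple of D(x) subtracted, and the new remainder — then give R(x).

Step 1: lead(−14x⁷ − 27x⁶ − 53x⁵ + 6x⁴ + 50x³ + 12x² − 84x − 44) ÷ lead(D) = −14x⁷ ÷ 2x² = −7x⁵. Subtract (−7x⁵)·D = −14x⁷ − 21x⁶ − 56x⁵. Remainder: −6x⁶ + 3x⁵ + 6x⁴ + 50x³ + 12x² − 84x − 44.
Step 2: lead(−6x⁶ + 3x⁵ + 6x⁴ + 50x³ + 12x² − 84x − 44) ÷ lead(D) = −6x⁶ ÷ 2x² = −3x⁴. Subtract (−3x⁴)·D = −6x⁶ − 9x⁵ − 24x⁴. Remainder: 12x⁵ + 30x⁴ + 50x³ + 12x² − 84x − 44.
Step 3: lead(12x⁵ + 30x⁴ + 50x³ + 12x² − 84x − 44) ÷ lead(D) = 12x⁵ ÷ 2x² = 6x³. Subtract (6x³)·D = 12x⁵ + 18x⁴ + 48x³. Remainder: 12x⁴ + 2x³ + 12x² − 84x − 44.
Step 4: lead(12x⁴ + 2x³ + 12x² − 84x − 44) ÷ lead(D) = 12x⁴ ÷ 2x² = 6x². Subtract (6x²)·D = 12x⁴ + 18x³ + 48x². Remainder: −16x³ − 36x² − 84x − 44.
Step 5: lead(−16x³ − 36x² − 84x − 44) ÷ lead(D) = −16x³ ÷ 2x² = −8x. Subtract (−8x)·D = −16x³ − 24x² − 64x. Remainder: −12x² − 20x − 44.
Step 6: lead(−12x² − 20x − 44) ÷ lead(D) = −12x² ÷ 2x² = −6. Subtract (−6)·D = −12x² − 18x − 48. Remainder: −2x + 4.

R(x) = −2x + 4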